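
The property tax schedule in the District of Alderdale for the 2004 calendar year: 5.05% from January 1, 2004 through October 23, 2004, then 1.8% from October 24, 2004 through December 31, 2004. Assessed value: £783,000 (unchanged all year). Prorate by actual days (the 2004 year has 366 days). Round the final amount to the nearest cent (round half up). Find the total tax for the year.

£34,744.02

January 1 – October 23, 2004: 297 days at 5.05% → £783,000 × 5.05% × 297/366 = £32,086.9549
October 24 – December 31, 2004: 69 days at 1.8% → £783,000 × 1.8% × 69/366 = £2,657.0656
Total = £34,744.0205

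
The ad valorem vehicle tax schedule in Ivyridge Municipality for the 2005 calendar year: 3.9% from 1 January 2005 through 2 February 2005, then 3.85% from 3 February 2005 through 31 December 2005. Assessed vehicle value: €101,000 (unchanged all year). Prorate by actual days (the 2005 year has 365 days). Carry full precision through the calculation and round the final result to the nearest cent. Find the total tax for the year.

1 January – 2 February 2005: 33 days at 3.9% → €101,000 × 3.9% × 33/365 = €356.1288
3 February – 31 December 2005: 332 days at 3.85% → €101,000 × 3.85% × 332/365 = €3,536.9370
Total = €3,893.0658

€3,893.07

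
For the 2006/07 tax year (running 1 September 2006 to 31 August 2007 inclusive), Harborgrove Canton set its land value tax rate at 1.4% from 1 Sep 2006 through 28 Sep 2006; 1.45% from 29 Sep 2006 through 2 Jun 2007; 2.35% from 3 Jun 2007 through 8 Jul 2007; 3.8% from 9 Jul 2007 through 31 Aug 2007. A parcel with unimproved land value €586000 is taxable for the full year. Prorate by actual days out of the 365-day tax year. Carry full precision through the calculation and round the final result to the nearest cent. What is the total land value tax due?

€11032.05

1 Sep – 28 Sep 2006: 28 days at 1.4% → €586000 × 1.4% × 28/365 = €629.3479
29 Sep 2006 – 2 Jun 2007: 247 days at 1.45% → €586000 × 1.45% × 247/365 = €5750.0247
3 Jun – 8 Jul 2007: 36 days at 2.35% → €586000 × 2.35% × 36/365 = €1358.2356
9 Jul – 31 Aug 2007: 54 days at 3.8% → €586000 × 3.8% × 54/365 = €3294.4438
Total = €11032.0521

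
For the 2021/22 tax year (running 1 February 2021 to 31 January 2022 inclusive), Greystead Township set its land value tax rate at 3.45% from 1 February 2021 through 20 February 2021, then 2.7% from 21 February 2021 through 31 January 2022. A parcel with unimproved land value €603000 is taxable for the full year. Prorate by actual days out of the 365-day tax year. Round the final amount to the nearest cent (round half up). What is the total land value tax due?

1 February – 20 February 2021: 20 days at 3.45% → €603000 × 3.45% × 20/365 = €1139.9178
21 February 2021 – 31 January 2022: 345 days at 2.7% → €603000 × 2.7% × 345/365 = €15388.8904
Total = €16528.8082

€16528.81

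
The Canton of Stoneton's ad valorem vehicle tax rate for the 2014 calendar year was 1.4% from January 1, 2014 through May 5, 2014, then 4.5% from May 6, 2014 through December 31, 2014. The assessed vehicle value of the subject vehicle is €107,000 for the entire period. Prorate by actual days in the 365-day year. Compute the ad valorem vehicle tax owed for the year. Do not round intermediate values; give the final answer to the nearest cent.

€3,679.04

January 1 – May 5, 2014: 125 days at 1.4% → €107,000 × 1.4% × 125/365 = €513.0137
May 6 – December 31, 2014: 240 days at 4.5% → €107,000 × 4.5% × 240/365 = €3,166.0274
Total = €3,679.0411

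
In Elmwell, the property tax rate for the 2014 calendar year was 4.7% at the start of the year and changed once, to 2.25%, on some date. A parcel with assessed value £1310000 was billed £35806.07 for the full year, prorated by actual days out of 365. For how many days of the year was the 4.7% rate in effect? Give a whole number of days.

72 days

Let d = days at the first rate; then 365 − d days at the second rate.
£1310000 × [4.7%·d + 2.25%·(365−d)] / 365 = £35806.07
Solving gives d = 72, so the new rate took effect on 14 Mar 2014.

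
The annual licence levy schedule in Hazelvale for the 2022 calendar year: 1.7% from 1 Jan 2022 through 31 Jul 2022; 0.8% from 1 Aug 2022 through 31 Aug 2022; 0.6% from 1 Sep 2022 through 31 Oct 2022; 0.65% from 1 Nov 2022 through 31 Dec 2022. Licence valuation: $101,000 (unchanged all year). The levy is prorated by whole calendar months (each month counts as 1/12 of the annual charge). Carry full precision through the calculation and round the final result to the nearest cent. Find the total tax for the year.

1 Jan – 31 Jul 2022: 7 months at 1.7% → $101,000 × 1.7% × 7/12 = $1,001.5833
1 Aug – 31 Aug 2022: 1 month at 0.8% → $101,000 × 0.8% × 1/12 = $67.3333
1 Sep – 31 Oct 2022: 2 months at 0.6% → $101,000 × 0.6% × 2/12 = $101.0000
1 Nov – 31 Dec 2022: 2 months at 0.65% → $101,000 × 0.65% × 2/12 = $109.4167
Total = $1,279.3333

$1,279.33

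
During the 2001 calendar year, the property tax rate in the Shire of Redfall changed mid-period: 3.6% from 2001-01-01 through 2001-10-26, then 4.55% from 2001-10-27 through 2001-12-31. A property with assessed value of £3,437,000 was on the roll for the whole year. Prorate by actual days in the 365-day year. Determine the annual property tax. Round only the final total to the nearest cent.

2001-01-01 to 2001-10-26: 299 days at 3.6% → £3,437,000 × 3.6% × 299/365 = £101,358.5425
2001-10-27 to 2001-12-31: 66 days at 4.55% → £3,437,000 × 4.55% × 66/365 = £28,277.5644
Total = £129,636.1068

£129,636.11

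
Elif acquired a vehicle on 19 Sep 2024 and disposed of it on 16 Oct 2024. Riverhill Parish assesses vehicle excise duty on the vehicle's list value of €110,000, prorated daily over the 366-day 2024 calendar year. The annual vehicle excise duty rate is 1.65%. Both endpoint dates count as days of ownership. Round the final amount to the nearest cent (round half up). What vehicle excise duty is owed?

Days held (19 Sep – 16 Oct 2024): 28 out of 366
Tax = €110,000 × 1.65% × 28/366 = €138.8525

€138.85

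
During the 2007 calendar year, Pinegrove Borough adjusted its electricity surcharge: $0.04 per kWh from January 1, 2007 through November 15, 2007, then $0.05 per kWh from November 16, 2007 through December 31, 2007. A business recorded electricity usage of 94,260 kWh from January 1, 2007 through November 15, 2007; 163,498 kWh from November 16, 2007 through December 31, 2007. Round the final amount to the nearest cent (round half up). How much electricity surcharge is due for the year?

January 1 – November 15, 2007: 94,260 kWh at $0.04/kWh → $3,770.40
November 16 – December 31, 2007: 163,498 kWh at $0.05/kWh → $8,174.90

$11,945.30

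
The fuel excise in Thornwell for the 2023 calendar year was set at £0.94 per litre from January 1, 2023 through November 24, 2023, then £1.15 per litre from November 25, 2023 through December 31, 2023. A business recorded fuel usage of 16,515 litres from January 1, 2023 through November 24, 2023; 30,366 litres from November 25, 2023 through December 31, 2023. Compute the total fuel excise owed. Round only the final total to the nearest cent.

January 1 – November 24, 2023: 16,515 litres at £0.94/litre → £15,524.10
November 25 – December 31, 2023: 30,366 litres at £1.15/litre → £34,920.90

£50,445.00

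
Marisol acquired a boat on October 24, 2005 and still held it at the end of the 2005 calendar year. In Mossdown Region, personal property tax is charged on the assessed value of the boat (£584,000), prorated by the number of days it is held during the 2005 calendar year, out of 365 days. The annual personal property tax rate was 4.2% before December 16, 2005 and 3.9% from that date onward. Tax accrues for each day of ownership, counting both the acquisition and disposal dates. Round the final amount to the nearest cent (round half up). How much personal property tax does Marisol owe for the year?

October 24 – December 15, 2005: 53 days at 4.2% → £584,000 × 4.2% × 53/365 = £3,561.6000
December 16 – December 31, 2005: 16 days at 3.9% → £584,000 × 3.9% × 16/365 = £998.4000
Total = £4,560.0000

£4,560.00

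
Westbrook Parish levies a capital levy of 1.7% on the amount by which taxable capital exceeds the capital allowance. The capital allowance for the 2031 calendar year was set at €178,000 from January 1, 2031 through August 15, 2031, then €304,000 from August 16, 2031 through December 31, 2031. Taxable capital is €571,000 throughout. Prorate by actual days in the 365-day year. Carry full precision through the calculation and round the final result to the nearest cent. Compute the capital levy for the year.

January 1 – August 15, 2031: 227 days, exemption €178,000 → (€571,000 − €178,000) × 1.7% × 227/365 = €4,155.0329
August 16 – December 31, 2031: 138 days, exemption €304,000 → (€571,000 − €304,000) × 1.7% × 138/365 = €1,716.1151
Total = €5,871.1479

€5,871.15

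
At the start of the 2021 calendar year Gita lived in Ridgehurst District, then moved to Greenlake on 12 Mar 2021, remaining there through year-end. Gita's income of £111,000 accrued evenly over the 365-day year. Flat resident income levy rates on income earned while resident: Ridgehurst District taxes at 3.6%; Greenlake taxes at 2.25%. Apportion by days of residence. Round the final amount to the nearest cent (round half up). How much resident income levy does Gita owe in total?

Ridgehurst District, 1 Jan – 11 Mar 2021: 70 days → £111,000 × 3.6% × 70/365 = £766.3562
Greenlake, 12 Mar – 31 Dec 2021: 295 days → £111,000 × 2.25% × 295/365 = £2,018.5274
Total = £2,784.8836

£2,784.88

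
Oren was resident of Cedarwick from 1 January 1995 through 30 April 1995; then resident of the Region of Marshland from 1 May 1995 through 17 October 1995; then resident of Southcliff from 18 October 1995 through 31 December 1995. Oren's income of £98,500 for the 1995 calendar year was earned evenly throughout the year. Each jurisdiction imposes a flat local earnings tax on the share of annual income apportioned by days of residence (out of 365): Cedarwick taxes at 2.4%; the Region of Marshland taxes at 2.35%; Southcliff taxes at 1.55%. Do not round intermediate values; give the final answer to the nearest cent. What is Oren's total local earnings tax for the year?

Cedarwick, 1 January – 30 April 1995: 120 days → £98,500 × 2.4% × 120/365 = £777.2055
The Region of Marshland, 1 May – 17 October 1995: 170 days → £98,500 × 2.35% × 170/365 = £1,078.1027
Southcliff, 18 October – 31 December 1995: 75 days → £98,500 × 1.55% × 75/365 = £313.7158
Total = £2,169.0240

£2,169.02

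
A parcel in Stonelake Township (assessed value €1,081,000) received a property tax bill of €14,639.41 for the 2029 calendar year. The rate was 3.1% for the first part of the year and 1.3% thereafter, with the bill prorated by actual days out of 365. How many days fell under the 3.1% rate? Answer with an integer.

Let d = days at the first rate; then 365 − d days at the second rate.
€1,081,000 × [3.1%·d + 1.3%·(365−d)] / 365 = €14,639.41
Solving gives d = 11, so the new rate took effect on 12 January 2029.

11 days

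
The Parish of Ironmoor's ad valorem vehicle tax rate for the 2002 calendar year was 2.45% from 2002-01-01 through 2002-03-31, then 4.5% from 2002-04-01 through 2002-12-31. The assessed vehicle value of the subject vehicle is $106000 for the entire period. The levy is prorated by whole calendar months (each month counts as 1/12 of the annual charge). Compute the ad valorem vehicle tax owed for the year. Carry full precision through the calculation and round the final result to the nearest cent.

2002-01-01 to 2002-03-31: 3 months at 2.45% → $106000 × 2.45% × 3/12 = $649.2500
2002-04-01 to 2002-12-31: 9 months at 4.5% → $106000 × 4.5% × 9/12 = $3577.5000
Total = $4226.7500

$4226.75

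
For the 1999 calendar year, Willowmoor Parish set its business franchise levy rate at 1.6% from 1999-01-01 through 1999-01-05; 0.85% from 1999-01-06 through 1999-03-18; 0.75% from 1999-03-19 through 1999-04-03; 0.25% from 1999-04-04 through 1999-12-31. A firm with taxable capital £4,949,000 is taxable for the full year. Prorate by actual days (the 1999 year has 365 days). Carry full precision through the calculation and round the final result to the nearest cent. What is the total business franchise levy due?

£20,229.88

1999-01-01 to 1999-01-05: 5 days at 1.6% → £4,949,000 × 1.6% × 5/365 = £1,084.7123
1999-01-06 to 1999-03-18: 72 days at 0.85% → £4,949,000 × 0.85% × 72/365 = £8,298.0493
1999-03-19 to 1999-04-03: 16 days at 0.75% → £4,949,000 × 0.75% × 16/365 = £1,627.0685
1999-04-04 to 1999-12-31: 272 days at 0.25% → £4,949,000 × 0.25% × 272/365 = £9,220.0548
Total = £20,229.8849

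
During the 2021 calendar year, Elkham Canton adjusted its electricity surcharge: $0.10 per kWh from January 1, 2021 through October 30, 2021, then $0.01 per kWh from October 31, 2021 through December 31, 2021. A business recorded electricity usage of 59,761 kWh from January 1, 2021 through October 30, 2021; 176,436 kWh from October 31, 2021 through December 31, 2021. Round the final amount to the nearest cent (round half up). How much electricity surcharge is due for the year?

$7740.46

January 1 – October 30, 2021: 59,761 kWh at $0.10/kWh → $5976.10
October 31 – December 31, 2021: 176,436 kWh at $0.01/kWh → $1764.36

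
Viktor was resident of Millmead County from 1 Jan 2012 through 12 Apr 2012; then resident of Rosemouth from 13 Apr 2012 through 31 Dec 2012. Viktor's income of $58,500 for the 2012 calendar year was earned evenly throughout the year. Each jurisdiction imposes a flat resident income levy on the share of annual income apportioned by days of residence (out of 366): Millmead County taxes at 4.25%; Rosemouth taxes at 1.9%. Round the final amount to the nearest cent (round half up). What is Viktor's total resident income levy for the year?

$1,498.38

Millmead County, 1 Jan – 12 Apr 2012: 103 days → $58,500 × 4.25% × 103/366 = $699.6824
Rosemouth, 13 Apr – 31 Dec 2012: 263 days → $58,500 × 1.9% × 263/366 = $798.7008
Total = $1,498.3832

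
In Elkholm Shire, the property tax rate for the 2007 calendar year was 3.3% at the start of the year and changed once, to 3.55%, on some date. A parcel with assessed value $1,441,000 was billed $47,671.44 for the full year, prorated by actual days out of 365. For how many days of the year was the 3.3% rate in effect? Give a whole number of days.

353 days

Let d = days at the first rate; then 365 − d days at the second rate.
$1,441,000 × [3.3%·d + 3.55%·(365−d)] / 365 = $47,671.44
Solving gives d = 353, so the new rate took effect on 20 Dec 2007.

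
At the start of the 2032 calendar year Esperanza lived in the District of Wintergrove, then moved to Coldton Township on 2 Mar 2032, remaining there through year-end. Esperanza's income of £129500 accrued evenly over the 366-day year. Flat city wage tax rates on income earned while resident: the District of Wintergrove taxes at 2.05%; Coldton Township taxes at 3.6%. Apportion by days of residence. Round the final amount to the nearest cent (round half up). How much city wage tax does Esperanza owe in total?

£4327.46

The District of Wintergrove, 1 Jan – 1 Mar 2032: 61 days → £129500 × 2.05% × 61/366 = £442.4583
Coldton Township, 2 Mar – 31 Dec 2032: 305 days → £129500 × 3.6% × 305/366 = £3885.0000
Total = £4327.4583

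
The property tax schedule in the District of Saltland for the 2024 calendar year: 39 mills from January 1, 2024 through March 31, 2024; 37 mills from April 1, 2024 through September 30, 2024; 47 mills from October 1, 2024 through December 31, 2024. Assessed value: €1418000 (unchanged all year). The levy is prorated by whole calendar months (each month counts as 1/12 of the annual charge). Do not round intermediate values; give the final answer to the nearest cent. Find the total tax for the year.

€56720.00

January 1 – March 31, 2024: 3 months at 39 mills → €1418000 × 3.9% × 3/12 = €13825.5000
April 1 – September 30, 2024: 6 months at 37 mills → €1418000 × 3.7% × 6/12 = €26233.0000
October 1 – December 31, 2024: 3 months at 47 mills → €1418000 × 4.7% × 3/12 = €16661.5000
Total = €56720.0000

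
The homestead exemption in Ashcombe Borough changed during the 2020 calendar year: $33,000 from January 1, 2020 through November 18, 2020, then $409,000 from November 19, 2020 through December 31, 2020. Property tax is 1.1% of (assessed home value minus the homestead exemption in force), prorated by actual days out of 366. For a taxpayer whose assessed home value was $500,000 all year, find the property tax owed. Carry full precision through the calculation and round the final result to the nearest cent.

January 1 – November 18, 2020: 323 days, exemption $33,000 → ($500,000 − $33,000) × 1.1% × 323/366 = $4,533.4727
November 19 – December 31, 2020: 43 days, exemption $409,000 → ($500,000 − $409,000) × 1.1% × 43/366 = $117.6038
Total = $4,651.0765

$4,651.08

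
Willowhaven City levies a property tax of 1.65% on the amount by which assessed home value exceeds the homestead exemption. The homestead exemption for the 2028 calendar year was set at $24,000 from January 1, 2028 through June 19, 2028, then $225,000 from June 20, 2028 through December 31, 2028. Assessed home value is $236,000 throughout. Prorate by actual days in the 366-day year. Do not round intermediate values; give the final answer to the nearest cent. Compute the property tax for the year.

January 1 – June 19, 2028: 171 days, exemption $24,000 → ($236,000 − $24,000) × 1.65% × 171/366 = $1,634.3115
June 20 – December 31, 2028: 195 days, exemption $225,000 → ($236,000 − $225,000) × 1.65% × 195/366 = $96.7008
Total = $1,731.0123

$1,731.01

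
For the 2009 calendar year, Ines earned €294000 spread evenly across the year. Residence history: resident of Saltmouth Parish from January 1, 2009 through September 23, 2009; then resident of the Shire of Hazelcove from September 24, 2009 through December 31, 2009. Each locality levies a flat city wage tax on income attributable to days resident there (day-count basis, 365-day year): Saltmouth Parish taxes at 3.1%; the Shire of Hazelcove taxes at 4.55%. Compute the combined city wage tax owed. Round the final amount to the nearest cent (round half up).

€10270.27

Saltmouth Parish, January 1 – September 23, 2009: 266 days → €294000 × 3.1% × 266/365 = €6641.9836
The Shire of Hazelcove, September 24 – December 31, 2009: 99 days → €294000 × 4.55% × 99/365 = €3628.2822
Total = €10270.2658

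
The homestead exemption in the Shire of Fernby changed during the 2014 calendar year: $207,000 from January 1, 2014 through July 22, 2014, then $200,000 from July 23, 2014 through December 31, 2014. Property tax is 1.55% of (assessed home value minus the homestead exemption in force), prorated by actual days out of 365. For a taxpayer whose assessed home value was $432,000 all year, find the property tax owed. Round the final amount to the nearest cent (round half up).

$3,535.66

January 1 – July 22, 2014: 203 days, exemption $207,000 → ($432,000 − $207,000) × 1.55% × 203/365 = $1,939.6233
July 23 – December 31, 2014: 162 days, exemption $200,000 → ($432,000 − $200,000) × 1.55% × 162/365 = $1,596.0329
Total = $3,535.6562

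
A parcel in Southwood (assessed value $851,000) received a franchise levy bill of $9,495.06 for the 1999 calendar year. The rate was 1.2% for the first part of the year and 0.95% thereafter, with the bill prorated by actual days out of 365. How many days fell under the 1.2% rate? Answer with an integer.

Let d = days at the first rate; then 365 − d days at the second rate.
$851,000 × [1.2%·d + 0.95%·(365−d)] / 365 = $9,495.06
Solving gives d = 242, so the new rate took effect on 31 August 1999.

242 days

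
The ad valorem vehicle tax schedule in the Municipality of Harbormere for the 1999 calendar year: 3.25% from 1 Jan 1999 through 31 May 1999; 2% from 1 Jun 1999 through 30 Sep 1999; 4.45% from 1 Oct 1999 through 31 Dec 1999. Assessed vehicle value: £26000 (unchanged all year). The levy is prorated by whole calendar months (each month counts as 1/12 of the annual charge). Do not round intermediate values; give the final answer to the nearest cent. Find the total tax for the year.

1 Jan – 31 May 1999: 5 months at 3.25% → £26000 × 3.25% × 5/12 = £352.0833
1 Jun – 30 Sep 1999: 4 months at 2% → £26000 × 2% × 4/12 = £173.3333
1 Oct – 31 Dec 1999: 3 months at 4.45% → £26000 × 4.45% × 3/12 = £289.2500
Total = £814.6667

£814.67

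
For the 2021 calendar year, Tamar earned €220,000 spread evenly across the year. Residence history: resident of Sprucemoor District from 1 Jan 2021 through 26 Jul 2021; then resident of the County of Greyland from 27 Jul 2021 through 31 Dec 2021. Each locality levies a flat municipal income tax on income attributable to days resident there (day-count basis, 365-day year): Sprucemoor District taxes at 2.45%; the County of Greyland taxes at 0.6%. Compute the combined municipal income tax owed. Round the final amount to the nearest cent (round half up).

€3,628.19

Sprucemoor District, 1 Jan – 26 Jul 2021: 207 days → €220,000 × 2.45% × 207/365 = €3,056.7945
The County of Greyland, 27 Jul – 31 Dec 2021: 158 days → €220,000 × 0.6% × 158/365 = €571.3973
Total = €3,628.1918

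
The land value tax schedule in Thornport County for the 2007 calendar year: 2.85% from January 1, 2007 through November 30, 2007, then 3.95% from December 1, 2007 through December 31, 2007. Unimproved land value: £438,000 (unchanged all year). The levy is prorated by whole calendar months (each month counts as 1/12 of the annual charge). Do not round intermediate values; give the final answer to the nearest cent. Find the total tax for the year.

January 1 – November 30, 2007: 11 months at 2.85% → £438,000 × 2.85% × 11/12 = £11,442.7500
December 1 – December 31, 2007: 1 month at 3.95% → £438,000 × 3.95% × 1/12 = £1,441.7500
Total = £12,884.5000

£12,884.50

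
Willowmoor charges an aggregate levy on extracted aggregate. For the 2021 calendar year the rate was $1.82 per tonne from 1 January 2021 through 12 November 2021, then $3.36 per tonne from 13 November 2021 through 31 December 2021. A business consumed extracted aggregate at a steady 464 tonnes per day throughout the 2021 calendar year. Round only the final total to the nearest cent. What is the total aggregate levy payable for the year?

$343248.64

1 January – 12 November 2021: 316 days × 464 tonnes/day = 146,624 tonnes at $1.82/tonne → $266855.68
13 November – 31 December 2021: 49 days × 464 tonnes/day = 22,736 tonnes at $3.36/tonne → $76392.96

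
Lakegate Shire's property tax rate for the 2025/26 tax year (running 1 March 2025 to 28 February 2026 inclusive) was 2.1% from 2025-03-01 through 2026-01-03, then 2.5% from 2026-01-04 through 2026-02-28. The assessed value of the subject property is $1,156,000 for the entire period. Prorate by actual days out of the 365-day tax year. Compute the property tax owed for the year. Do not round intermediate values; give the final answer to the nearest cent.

$24,985.44

2025-03-01 to 2026-01-03: 309 days at 2.1% → $1,156,000 × 2.1% × 309/365 = $20,551.4630
2026-01-04 to 2026-02-28: 56 days at 2.5% → $1,156,000 × 2.5% × 56/365 = $4,433.9726
Total = $24,985.4356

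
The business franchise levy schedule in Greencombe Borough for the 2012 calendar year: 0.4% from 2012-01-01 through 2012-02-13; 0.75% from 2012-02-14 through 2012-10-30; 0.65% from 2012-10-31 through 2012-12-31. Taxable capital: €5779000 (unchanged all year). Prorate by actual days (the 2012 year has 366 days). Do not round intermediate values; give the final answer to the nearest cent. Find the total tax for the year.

2012-01-01 to 2012-02-13: 44 days at 0.4% → €5779000 × 0.4% × 44/366 = €2778.9727
2012-02-14 to 2012-10-30: 260 days at 0.75% → €5779000 × 0.75% × 260/366 = €30789.7541
2012-10-31 to 2012-12-31: 62 days at 0.65% → €5779000 × 0.65% × 62/366 = €6363.2158
Total = €39931.9426

€39931.94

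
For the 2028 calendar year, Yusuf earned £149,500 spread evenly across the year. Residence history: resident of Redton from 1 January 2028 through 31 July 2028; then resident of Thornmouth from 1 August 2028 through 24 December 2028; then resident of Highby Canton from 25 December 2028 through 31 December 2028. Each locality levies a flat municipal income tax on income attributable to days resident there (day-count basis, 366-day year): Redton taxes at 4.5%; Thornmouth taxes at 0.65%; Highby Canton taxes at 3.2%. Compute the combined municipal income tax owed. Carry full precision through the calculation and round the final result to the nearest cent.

Redton, 1 January – 31 July 2028: 213 days → £149,500 × 4.5% × 213/366 = £3,915.1844
Thornmouth, 1 August – 24 December 2028: 146 days → £149,500 × 0.65% × 146/366 = £387.6380
Highby Canton, 25 December – 31 December 2028: 7 days → £149,500 × 3.2% × 7/366 = £91.4973
Total = £4,394.3197

£4,394.32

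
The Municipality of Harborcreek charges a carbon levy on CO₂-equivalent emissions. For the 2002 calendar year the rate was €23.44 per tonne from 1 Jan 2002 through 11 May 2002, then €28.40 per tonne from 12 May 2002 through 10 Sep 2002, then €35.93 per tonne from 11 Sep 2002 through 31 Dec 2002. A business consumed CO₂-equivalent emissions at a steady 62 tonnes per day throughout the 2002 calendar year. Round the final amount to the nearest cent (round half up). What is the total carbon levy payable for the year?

€654,695.20

1 Jan – 11 May 2002: 131 days × 62 tonnes/day = 8,122 tonnes at €23.44/tonne → €190,379.68
12 May – 10 Sep 2002: 122 days × 62 tonnes/day = 7,564 tonnes at €28.40/tonne → €214,817.60
11 Sep – 31 Dec 2002: 112 days × 62 tonnes/day = 6,944 tonnes at €35.93/tonne → €249,497.92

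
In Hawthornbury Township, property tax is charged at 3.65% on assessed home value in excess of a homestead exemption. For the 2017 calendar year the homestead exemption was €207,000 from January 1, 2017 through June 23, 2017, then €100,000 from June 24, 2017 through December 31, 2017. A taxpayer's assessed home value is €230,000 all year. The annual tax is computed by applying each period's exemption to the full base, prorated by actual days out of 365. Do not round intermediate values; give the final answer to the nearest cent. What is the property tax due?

January 1 – June 23, 2017: 174 days, exemption €207,000 → (€230,000 − €207,000) × 3.65% × 174/365 = €400.2000
June 24 – December 31, 2017: 191 days, exemption €100,000 → (€230,000 − €100,000) × 3.65% × 191/365 = €2,483.0000
Total = €2,883.2000

€2,883.20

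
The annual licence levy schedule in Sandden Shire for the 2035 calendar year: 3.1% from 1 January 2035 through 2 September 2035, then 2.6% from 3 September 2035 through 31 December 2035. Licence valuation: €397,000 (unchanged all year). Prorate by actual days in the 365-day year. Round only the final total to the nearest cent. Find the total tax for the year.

1 January – 2 September 2035: 245 days at 3.1% → €397,000 × 3.1% × 245/365 = €8,260.8630
3 September – 31 December 2035: 120 days at 2.6% → €397,000 × 2.6% × 120/365 = €3,393.5342
Total = €11,654.3973

€11,654.40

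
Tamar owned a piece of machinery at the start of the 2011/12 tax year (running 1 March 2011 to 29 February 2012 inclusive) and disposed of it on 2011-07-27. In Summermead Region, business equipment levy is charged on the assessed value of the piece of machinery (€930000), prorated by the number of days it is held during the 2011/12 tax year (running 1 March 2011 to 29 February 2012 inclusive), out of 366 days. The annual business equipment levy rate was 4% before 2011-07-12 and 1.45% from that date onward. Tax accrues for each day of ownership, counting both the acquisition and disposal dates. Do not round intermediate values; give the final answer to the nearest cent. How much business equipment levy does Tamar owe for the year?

€14107.54

2011-03-01 to 2011-07-11: 133 days at 4% → €930000 × 4% × 133/366 = €13518.0328
2011-07-12 to 2011-07-27: 16 days at 1.45% → €930000 × 1.45% × 16/366 = €589.5082
Total = €14107.5410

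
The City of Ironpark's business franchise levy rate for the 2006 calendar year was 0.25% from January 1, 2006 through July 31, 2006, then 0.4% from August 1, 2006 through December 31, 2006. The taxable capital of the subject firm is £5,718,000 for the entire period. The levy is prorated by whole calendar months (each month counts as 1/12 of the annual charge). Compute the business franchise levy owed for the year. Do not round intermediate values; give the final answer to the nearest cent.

£17,868.75

January 1 – July 31, 2006: 7 months at 0.25% → £5,718,000 × 0.25% × 7/12 = £8,338.7500
August 1 – December 31, 2006: 5 months at 0.4% → £5,718,000 × 0.4% × 5/12 = £9,530.0000
Total = £17,868.7500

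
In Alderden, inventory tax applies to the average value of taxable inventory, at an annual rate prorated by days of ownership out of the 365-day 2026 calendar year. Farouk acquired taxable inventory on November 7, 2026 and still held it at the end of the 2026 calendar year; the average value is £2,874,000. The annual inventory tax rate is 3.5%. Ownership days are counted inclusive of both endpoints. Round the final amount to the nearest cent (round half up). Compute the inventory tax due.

Days held (November 7 – December 31, 2026): 55 out of 365
Tax = £2,874,000 × 3.5% × 55/365 = £15,157.3973

£15,157.40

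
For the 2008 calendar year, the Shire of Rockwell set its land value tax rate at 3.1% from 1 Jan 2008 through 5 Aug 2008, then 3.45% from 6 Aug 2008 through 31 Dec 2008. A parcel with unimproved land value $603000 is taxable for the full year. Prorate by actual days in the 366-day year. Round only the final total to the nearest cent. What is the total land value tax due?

1 Jan – 5 Aug 2008: 218 days at 3.1% → $603000 × 3.1% × 218/366 = $11134.0820
6 Aug – 31 Dec 2008: 148 days at 3.45% → $603000 × 3.45% × 148/366 = $8412.3443
Total = $19546.4262

$19546.43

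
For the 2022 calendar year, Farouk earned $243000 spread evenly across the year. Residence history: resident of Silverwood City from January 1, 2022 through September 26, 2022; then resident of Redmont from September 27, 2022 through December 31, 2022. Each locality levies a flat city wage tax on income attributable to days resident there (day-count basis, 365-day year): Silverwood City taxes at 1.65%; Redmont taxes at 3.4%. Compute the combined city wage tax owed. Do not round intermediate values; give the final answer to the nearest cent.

$5127.97

Silverwood City, January 1 – September 26, 2022: 269 days → $243000 × 1.65% × 269/365 = $2954.9466
Redmont, September 27 – December 31, 2022: 96 days → $243000 × 3.4% × 96/365 = $2173.0192
Total = $5127.9658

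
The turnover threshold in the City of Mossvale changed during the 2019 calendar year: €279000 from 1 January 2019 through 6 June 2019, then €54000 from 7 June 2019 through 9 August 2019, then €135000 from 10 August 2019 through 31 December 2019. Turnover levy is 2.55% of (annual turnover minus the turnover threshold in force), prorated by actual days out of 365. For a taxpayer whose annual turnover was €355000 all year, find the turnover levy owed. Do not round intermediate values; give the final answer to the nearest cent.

1 January – 6 June 2019: 157 days, exemption €279000 → (€355000 − €279000) × 2.55% × 157/365 = €833.6055
7 June – 9 August 2019: 64 days, exemption €54000 → (€355000 − €54000) × 2.55% × 64/365 = €1345.8411
10 August – 31 December 2019: 144 days, exemption €135000 → (€355000 − €135000) × 2.55% × 144/365 = €2213.2603
Total = €4392.7068

€4392.71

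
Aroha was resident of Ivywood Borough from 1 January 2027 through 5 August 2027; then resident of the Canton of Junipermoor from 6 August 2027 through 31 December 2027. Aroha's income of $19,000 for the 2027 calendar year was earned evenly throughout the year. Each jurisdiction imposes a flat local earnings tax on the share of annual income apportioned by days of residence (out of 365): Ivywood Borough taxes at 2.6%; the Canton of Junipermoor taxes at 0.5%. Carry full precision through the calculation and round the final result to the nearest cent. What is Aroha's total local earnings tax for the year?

Ivywood Borough, 1 January – 5 August 2027: 217 days → $19,000 × 2.6% × 217/365 = $293.6932
The Canton of Junipermoor, 6 August – 31 December 2027: 148 days → $19,000 × 0.5% × 148/365 = $38.5205
Total = $332.2137

$332.21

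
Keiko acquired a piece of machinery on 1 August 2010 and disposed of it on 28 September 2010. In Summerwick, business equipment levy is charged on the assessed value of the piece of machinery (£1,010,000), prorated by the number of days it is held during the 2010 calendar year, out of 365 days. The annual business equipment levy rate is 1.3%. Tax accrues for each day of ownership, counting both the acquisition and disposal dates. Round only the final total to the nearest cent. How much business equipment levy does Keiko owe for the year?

£2,122.38

Days held (1 August – 28 September 2010): 59 out of 365
Tax = £1,010,000 × 1.3% × 59/365 = £2,122.3836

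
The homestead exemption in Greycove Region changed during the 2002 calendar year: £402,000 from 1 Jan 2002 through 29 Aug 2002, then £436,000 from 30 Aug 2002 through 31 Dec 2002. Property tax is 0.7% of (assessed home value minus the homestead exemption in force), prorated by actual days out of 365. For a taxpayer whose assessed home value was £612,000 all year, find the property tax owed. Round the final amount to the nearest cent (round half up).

1 Jan – 29 Aug 2002: 241 days, exemption £402,000 → (£612,000 − £402,000) × 0.7% × 241/365 = £970.6027
30 Aug – 31 Dec 2002: 124 days, exemption £436,000 → (£612,000 − £436,000) × 0.7% × 124/365 = £418.5425
Total = £1,389.1452

£1,389.15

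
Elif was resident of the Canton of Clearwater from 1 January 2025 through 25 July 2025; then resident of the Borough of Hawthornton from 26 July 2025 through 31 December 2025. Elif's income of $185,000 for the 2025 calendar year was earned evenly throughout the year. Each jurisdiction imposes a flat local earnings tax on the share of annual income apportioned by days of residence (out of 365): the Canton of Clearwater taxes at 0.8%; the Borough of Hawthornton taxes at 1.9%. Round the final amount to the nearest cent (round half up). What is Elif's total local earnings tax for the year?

$2,366.48

The Canton of Clearwater, 1 January – 25 July 2025: 206 days → $185,000 × 0.8% × 206/365 = $835.2877
The Borough of Hawthornton, 26 July – 31 December 2025: 159 days → $185,000 × 1.9% × 159/365 = $1,531.1918
Total = $2,366.4795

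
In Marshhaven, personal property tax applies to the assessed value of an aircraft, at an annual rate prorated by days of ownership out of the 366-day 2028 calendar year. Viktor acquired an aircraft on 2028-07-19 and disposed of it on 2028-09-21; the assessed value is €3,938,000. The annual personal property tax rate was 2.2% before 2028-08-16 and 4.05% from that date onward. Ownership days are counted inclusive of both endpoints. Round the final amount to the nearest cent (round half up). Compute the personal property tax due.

2028-07-19 to 2028-08-15: 28 days at 2.2% → €3,938,000 × 2.2% × 28/366 = €6,627.8907
2028-08-16 to 2028-09-21: 37 days at 4.05% → €3,938,000 × 4.05% × 37/366 = €16,123.2049
Total = €22,751.0956

€22,751.10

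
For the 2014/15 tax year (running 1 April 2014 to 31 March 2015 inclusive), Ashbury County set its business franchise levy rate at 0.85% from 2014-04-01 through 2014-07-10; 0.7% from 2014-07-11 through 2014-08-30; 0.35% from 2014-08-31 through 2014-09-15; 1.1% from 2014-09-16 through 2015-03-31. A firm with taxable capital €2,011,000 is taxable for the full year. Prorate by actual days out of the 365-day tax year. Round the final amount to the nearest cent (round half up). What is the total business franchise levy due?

2014-04-01 to 2014-07-10: 101 days at 0.85% → €2,011,000 × 0.85% × 101/365 = €4,729.9822
2014-07-11 to 2014-08-30: 51 days at 0.7% → €2,011,000 × 0.7% × 51/365 = €1,966.9233
2014-08-31 to 2014-09-15: 16 days at 0.35% → €2,011,000 × 0.35% × 16/365 = €308.5370
2014-09-16 to 2015-03-31: 197 days at 1.1% → €2,011,000 × 1.1% × 197/365 = €11,939.2795
Total = €18,944.7219

€18,944.72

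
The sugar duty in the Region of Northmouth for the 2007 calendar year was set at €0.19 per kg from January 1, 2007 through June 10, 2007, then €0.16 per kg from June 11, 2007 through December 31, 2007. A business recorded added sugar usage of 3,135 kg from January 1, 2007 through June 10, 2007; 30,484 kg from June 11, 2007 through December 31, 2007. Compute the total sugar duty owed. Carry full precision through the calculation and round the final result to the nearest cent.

January 1 – June 10, 2007: 3,135 kg at €0.19/kg → €595.65
June 11 – December 31, 2007: 30,484 kg at €0.16/kg → €4877.44

€5473.09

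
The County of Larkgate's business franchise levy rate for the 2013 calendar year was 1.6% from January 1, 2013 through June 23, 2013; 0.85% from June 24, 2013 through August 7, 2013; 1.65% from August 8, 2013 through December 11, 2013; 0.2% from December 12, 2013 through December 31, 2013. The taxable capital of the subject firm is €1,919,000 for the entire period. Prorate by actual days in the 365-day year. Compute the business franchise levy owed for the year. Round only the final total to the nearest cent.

€27,788.70

January 1 – June 23, 2013: 174 days at 1.6% → €1,919,000 × 1.6% × 174/365 = €14,636.9753
June 24 – August 7, 2013: 45 days at 0.85% → €1,919,000 × 0.85% × 45/365 = €2,011.0068
August 8 – December 11, 2013: 126 days at 1.65% → €1,919,000 × 1.65% × 126/365 = €10,930.4137
December 12 – December 31, 2013: 20 days at 0.2% → €1,919,000 × 0.2% × 20/365 = €210.3014
Total = €27,788.6973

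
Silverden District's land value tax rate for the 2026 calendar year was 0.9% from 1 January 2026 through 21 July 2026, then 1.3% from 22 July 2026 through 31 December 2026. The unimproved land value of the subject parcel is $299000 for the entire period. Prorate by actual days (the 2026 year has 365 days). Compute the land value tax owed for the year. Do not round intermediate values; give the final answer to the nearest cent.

1 January – 21 July 2026: 202 days at 0.9% → $299000 × 0.9% × 202/365 = $1489.2658
22 July – 31 December 2026: 163 days at 1.3% → $299000 × 1.3% × 163/365 = $1735.8384
Total = $3225.1041

$3225.10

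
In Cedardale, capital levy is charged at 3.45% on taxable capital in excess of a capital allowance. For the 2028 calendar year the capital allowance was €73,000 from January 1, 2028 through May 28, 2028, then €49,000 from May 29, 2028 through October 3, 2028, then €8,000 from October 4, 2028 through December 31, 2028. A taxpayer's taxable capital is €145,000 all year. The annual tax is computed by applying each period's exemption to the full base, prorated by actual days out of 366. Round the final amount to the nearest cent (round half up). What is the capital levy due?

€3,318.88

January 1 – May 28, 2028: 149 days, exemption €73,000 → (€145,000 − €73,000) × 3.45% × 149/366 = €1,011.2459
May 29 – October 3, 2028: 128 days, exemption €49,000 → (€145,000 − €49,000) × 3.45% × 128/366 = €1,158.2951
October 4 – December 31, 2028: 89 days, exemption €8,000 → (€145,000 − €8,000) × 3.45% × 89/366 = €1,149.3402
Total = €3,318.8811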